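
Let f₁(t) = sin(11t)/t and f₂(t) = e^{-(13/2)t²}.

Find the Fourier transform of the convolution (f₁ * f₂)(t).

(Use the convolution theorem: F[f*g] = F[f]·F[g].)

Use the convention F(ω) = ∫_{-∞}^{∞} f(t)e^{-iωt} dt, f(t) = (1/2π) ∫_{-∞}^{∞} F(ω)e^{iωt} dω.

F[f₁*f₂](ω) = \begin{cases} \frac{\sqrt{26} \pi^{\frac{3}{2}} e^{- \frac{\omega^{2}}{26}}}{13} & \text{for}\: \omega > -11 \wedge \omega < 11 \\0 & \text{otherwise} \end{cases}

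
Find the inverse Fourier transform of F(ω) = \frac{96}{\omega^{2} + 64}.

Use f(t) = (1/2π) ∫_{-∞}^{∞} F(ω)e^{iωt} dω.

f(t) = 6 e^{- 8 \left|{t}\right|}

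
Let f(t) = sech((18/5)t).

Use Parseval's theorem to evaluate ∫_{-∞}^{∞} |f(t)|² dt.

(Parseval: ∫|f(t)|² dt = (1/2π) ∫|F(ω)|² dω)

∫|f(t)|² dt = \frac{5}{9}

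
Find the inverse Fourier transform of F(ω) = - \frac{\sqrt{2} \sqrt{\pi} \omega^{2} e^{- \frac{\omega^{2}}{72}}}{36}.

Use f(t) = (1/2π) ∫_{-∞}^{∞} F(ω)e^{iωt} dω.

f(t) = 3 \left(72 t^{2} - 2\right) e^{- 18 t^{2}}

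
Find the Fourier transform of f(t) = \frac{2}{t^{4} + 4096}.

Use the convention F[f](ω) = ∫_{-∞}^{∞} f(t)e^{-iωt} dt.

F(ω) = \frac{\pi e^{- 4 \sqrt{2} \left|{\omega}\right|} \sin{\left(4 \sqrt{2} \left|{\omega}\right| + \frac{\pi}{4} \right)}}{256}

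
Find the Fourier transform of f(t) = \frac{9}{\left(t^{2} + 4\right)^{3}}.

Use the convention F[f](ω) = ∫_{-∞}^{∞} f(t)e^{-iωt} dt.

F(ω) = \frac{9 \pi \left(4 \omega^{2} + 6 \left|{\omega}\right| + 3\right) e^{- 2 \left|{\omega}\right|}}{256}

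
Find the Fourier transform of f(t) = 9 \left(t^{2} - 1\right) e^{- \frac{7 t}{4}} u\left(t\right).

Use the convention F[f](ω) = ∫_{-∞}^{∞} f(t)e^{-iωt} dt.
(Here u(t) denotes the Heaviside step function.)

F(ω) = \frac{36 \left(128 i \omega - \left(4 i \omega + 7\right)^{3} + 224\right)}{\left(4 i \omega + 7\right)^{4}}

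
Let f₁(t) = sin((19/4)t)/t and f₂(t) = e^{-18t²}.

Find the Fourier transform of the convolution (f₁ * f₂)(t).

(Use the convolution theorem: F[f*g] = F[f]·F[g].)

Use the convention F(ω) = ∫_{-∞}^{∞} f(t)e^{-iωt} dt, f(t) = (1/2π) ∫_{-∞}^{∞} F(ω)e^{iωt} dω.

F[f₁*f₂](ω) = \begin{cases} \frac{\sqrt{2} \pi^{\frac{3}{2}} e^{- \frac{\omega^{2}}{72}}}{6} & \text{for}\: \omega > - \frac{19}{4} \wedge \omega < \frac{19}{4} \\0 & \text{otherwise} \end{cases}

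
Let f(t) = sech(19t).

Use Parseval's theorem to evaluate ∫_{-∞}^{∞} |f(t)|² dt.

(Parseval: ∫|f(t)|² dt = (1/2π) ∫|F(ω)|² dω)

∫|f(t)|² dt = \frac{2}{19}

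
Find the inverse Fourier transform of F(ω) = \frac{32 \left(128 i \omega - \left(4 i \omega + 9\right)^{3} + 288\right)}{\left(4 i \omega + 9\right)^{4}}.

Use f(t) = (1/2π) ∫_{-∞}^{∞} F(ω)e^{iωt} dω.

f(t) = 8 \left(t^{2} - 1\right) e^{- \frac{9 t}{4}} u\left(t\right)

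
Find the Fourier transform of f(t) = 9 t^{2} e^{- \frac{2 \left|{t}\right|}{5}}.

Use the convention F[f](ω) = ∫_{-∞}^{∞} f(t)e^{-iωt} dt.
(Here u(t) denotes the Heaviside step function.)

F(ω) = \frac{9000 \left(4 - 75 \omega^{2}\right)}{\left(25 \omega^{2} + 4\right)^{3}}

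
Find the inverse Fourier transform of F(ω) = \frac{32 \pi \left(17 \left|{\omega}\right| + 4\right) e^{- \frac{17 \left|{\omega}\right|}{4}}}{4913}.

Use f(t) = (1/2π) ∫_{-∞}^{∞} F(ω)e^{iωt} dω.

f(t) = \frac{4}{\left(t^{2} + \frac{289}{16}\right)^{2}}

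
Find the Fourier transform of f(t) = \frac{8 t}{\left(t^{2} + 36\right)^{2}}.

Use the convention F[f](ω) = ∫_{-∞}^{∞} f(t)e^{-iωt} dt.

F(ω) = - \frac{2 i \pi \omega e^{- 6 \left|{\omega}\right|}}{3}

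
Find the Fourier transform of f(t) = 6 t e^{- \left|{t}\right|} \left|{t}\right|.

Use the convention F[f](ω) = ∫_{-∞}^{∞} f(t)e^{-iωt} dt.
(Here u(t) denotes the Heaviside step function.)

F(ω) = \frac{24 i \omega \left(\omega^{2} - 3\right)}{\left(\omega^{2} + 1\right)^{3}}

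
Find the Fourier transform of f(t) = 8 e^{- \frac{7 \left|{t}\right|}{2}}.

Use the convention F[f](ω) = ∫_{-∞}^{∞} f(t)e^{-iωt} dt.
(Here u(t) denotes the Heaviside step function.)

F(ω) = \frac{224}{4 \omega^{2} + 49}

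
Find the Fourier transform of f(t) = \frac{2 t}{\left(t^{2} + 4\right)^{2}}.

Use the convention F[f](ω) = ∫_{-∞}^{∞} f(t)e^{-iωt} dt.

F(ω) = - \frac{i \pi \omega e^{- 2 \left|{\omega}\right|}}{2}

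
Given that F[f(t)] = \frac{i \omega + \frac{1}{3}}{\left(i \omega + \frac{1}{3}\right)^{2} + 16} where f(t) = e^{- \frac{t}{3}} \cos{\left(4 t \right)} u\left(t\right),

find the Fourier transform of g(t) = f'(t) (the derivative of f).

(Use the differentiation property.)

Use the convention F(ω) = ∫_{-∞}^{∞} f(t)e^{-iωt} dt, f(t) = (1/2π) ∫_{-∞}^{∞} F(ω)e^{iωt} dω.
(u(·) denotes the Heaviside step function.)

F[g](ω) = \frac{3 \omega \left(3 \omega - i\right)}{9 \omega^{2} - 6 i \omega - 145}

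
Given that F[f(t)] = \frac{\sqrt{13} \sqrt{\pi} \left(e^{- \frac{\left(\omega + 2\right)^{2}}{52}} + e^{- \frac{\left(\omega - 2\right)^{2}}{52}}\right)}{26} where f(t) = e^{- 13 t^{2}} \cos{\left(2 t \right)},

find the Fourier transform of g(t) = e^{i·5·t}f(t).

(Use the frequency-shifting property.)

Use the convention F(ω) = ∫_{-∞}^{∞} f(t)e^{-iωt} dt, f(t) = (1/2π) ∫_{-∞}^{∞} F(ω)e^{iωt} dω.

F[g](ω) = \frac{\sqrt{13} \sqrt{\pi} \left(e^{\frac{2 \omega}{13}} + e^{\frac{10}{13}}\right) e^{- \frac{\omega^{2}}{52} + \frac{3 \omega}{26} - \frac{49}{52}}}{26}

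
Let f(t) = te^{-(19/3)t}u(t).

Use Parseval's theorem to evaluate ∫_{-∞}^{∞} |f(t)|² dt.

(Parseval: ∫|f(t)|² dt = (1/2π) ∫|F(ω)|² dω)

∫|f(t)|² dt = \frac{27}{27436}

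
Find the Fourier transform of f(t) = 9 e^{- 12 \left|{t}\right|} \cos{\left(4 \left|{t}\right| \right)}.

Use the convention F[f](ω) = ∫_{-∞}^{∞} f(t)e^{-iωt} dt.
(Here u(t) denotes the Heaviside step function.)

F(ω) = \frac{216 \left(\omega^{2} + 160\right)}{\omega^{4} + 256 \omega^{2} + 25600}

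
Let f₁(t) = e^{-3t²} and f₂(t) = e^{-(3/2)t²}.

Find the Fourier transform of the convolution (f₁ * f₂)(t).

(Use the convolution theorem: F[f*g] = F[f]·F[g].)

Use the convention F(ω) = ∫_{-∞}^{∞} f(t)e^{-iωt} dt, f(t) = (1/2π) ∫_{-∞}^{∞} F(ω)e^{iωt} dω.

F[f₁*f₂](ω) = \frac{\sqrt{2} \pi e^{- \frac{\omega^{2}}{4}}}{3}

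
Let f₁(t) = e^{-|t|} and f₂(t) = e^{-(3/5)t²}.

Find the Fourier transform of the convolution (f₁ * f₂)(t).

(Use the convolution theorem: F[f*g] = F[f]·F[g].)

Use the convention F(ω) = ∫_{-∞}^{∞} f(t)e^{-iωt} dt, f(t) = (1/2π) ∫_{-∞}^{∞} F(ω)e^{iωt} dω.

F[f₁*f₂](ω) = \frac{2 \sqrt{15} \sqrt{\pi} e^{- \frac{5 \omega^{2}}{12}}}{3 \left(\omega^{2} + 1\right)}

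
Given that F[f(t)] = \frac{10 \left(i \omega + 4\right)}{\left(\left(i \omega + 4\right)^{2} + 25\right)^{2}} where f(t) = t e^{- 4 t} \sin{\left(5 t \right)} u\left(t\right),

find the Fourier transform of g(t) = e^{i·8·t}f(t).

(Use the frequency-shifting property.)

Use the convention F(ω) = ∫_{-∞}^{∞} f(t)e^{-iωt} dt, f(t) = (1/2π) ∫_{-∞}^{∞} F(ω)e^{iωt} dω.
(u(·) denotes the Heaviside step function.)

F[g](ω) = \frac{10 \left(i \left(\omega - 8\right) + 4\right)}{\left(\left(i \left(\omega - 8\right) + 4\right)^{2} + 25\right)^{2}}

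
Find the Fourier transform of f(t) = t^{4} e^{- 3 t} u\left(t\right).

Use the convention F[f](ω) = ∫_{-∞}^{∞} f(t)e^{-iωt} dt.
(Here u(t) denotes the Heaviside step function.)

F(ω) = \frac{24}{\left(i \omega + 3\right)^{5}}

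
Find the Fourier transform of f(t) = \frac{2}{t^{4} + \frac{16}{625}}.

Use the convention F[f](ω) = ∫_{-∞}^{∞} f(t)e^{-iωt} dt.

F(ω) = \frac{125 \pi e^{- \frac{\sqrt{2} \left|{\omega}\right|}{5}} \sin{\left(\frac{\sqrt{2} \left|{\omega}\right|}{5} + \frac{\pi}{4} \right)}}{4}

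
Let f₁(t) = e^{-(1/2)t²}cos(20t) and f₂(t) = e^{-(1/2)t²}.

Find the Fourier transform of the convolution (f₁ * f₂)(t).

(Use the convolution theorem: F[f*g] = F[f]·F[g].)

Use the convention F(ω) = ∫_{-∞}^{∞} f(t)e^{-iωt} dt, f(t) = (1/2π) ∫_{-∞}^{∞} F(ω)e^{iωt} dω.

F[f₁*f₂](ω) = \pi \left(e^{40 \omega} + 1\right) e^{- \omega^{2} - 20 \omega - 200}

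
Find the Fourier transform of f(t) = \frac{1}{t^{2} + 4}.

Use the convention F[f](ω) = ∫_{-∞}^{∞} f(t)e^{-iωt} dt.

F(ω) = \frac{\pi e^{- 2 \left|{\omega}\right|}}{2}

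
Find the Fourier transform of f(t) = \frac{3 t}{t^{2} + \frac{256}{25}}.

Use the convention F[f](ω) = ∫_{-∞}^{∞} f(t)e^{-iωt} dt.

F(ω) = - 3 i \pi e^{- \frac{16 \left|{\omega}\right|}{5}} \operatorname{sign}{\left(\omega \right)}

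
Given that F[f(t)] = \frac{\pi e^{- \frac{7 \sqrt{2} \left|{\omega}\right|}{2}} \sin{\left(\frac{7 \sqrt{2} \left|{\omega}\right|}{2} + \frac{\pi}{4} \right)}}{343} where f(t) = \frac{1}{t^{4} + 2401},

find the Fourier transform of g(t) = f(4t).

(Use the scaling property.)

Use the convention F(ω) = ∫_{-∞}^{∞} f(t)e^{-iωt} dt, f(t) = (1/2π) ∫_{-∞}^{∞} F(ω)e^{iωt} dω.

F[g](ω) = \frac{\pi e^{- \frac{7 \sqrt{2} \left|{\omega}\right|}{8}} \sin{\left(\frac{7 \sqrt{2} \left|{\omega}\right|}{8} + \frac{\pi}{4} \right)}}{1372}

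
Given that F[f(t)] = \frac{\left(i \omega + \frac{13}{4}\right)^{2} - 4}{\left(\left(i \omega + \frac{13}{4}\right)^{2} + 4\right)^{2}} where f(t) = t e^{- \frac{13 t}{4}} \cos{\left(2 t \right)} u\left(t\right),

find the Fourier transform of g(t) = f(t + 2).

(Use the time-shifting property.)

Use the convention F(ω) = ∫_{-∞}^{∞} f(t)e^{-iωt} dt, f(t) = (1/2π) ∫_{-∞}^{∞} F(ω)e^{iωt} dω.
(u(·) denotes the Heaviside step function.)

F[g](ω) = \frac{16 \left(\left(4 i \omega + 13\right)^{2} - 64\right) e^{2 i \omega}}{\left(\left(4 i \omega + 13\right)^{2} + 64\right)^{2}}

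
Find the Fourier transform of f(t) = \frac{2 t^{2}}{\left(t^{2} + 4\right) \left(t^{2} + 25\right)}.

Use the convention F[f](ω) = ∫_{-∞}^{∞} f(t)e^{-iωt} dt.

F(ω) = \frac{2 \pi \left(5 - 2 e^{3 \left|{\omega}\right|}\right) e^{- 5 \left|{\omega}\right|}}{21}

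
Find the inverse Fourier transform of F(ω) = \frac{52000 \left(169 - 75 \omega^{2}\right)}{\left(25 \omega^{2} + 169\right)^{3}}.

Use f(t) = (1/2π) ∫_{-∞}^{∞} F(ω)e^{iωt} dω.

f(t) = 8 t^{2} e^{- \frac{13 \left|{t}\right|}{5}}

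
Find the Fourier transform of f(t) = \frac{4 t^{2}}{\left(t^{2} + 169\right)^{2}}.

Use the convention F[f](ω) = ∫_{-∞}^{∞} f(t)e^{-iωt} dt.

F(ω) = \frac{2 \pi \left(1 - 13 \left|{\omega}\right|\right) e^{- 13 \left|{\omega}\right|}}{13}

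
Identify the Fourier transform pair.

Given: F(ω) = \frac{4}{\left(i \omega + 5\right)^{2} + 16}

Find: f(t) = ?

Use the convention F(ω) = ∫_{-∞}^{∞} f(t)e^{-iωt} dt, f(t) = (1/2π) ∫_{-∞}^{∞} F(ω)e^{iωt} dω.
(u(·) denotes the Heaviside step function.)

f(t) = e^{- 5 t} \sin{\left(4 t \right)} u\left(t\right)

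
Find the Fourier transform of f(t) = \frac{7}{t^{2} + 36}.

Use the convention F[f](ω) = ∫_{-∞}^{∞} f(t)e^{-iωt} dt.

F(ω) = \frac{7 \pi e^{- 6 \left|{\omega}\right|}}{6}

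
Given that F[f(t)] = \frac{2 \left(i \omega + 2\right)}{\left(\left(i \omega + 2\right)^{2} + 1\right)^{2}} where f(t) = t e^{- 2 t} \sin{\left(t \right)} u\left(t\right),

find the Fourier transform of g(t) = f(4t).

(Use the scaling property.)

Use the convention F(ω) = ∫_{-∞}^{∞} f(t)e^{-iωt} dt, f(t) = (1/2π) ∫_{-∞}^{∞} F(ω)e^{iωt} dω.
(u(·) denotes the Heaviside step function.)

F[g](ω) = \frac{32 \left(i \omega + 8\right)}{\left(\left(i \omega + 8\right)^{2} + 16\right)^{2}}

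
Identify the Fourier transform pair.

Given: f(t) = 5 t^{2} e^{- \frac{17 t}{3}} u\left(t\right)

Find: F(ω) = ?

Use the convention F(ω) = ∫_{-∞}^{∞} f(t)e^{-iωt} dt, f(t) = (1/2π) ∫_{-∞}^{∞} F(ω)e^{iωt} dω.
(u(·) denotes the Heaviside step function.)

F(ω) = \frac{270}{\left(3 i \omega + 17\right)^{3}}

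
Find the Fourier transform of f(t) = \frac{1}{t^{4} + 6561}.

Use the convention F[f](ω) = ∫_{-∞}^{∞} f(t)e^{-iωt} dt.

F(ω) = \frac{\pi e^{- \frac{9 \sqrt{2} \left|{\omega}\right|}{2}} \sin{\left(\frac{9 \sqrt{2} \left|{\omega}\right|}{2} + \frac{\pi}{4} \right)}}{729}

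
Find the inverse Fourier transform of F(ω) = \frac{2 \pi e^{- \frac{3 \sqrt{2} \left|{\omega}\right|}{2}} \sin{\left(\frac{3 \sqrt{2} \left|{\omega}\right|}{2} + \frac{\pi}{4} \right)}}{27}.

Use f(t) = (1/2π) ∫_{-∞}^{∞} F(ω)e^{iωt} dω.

f(t) = \frac{2}{t^{4} + 81}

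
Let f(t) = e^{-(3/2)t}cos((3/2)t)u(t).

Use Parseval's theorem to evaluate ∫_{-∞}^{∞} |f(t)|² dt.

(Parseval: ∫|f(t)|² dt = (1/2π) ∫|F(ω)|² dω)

∫|f(t)|² dt = \frac{1}{4}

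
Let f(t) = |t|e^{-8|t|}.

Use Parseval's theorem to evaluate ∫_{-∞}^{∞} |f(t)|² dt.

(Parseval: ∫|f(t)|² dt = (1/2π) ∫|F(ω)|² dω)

∫|f(t)|² dt = \frac{1}{1024}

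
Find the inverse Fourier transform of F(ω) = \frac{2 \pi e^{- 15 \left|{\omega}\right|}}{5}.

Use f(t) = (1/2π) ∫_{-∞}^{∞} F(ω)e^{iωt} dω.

f(t) = \frac{6}{t^{2} + 225}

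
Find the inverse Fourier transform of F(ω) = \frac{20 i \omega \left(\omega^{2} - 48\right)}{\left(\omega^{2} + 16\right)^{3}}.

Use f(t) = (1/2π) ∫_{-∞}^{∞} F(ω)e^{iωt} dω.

f(t) = 5 t e^{- 4 \left|{t}\right|} \left|{t}\right|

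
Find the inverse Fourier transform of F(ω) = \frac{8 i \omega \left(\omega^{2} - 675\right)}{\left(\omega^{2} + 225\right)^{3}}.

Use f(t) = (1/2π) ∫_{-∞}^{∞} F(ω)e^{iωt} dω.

f(t) = 2 t e^{- 15 \left|{t}\right|} \left|{t}\right|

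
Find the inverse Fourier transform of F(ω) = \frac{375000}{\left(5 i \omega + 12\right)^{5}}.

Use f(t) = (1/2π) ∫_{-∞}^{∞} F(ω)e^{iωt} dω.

f(t) = 5 t^{4} e^{- \frac{12 t}{5}} u\left(t\right)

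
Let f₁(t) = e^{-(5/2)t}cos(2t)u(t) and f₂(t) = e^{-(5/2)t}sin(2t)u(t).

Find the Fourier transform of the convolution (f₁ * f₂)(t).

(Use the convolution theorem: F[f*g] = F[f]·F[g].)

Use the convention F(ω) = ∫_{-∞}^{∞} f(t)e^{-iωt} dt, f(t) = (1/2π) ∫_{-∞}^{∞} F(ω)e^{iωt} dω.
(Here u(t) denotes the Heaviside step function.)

F[f₁*f₂](ω) = \frac{16 \left(2 i \omega + 5\right)}{\left(\left(2 i \omega + 5\right)^{2} + 16\right)^{2}}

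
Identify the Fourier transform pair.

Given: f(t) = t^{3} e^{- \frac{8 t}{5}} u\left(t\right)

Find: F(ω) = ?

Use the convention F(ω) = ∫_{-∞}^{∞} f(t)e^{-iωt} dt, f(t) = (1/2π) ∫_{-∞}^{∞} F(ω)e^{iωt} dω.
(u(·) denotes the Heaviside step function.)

F(ω) = \frac{3750}{\left(5 i \omega + 8\right)^{4}}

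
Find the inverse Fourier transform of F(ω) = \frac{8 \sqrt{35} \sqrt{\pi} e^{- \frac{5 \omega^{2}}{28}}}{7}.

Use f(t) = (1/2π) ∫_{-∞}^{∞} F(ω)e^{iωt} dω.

f(t) = 8 e^{- \frac{7 t^{2}}{5}}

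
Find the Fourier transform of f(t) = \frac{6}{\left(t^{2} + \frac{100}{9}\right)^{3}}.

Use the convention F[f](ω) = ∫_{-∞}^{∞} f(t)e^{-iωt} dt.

F(ω) = \frac{81 \pi \left(100 \omega^{2} + 90 \left|{\omega}\right| + 27\right) e^{- \frac{10 \left|{\omega}\right|}{3}}}{400000}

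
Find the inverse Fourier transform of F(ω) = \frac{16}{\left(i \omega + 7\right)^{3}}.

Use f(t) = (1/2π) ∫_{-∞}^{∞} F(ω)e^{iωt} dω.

f(t) = 8 t^{2} e^{- 7 t} u\left(t\right)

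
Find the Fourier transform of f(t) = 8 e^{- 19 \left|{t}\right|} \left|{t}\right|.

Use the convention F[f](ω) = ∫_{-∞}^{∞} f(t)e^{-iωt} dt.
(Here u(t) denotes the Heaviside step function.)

F(ω) = \frac{16 \left(361 - \omega^{2}\right)}{\left(\omega^{2} + 361\right)^{2}}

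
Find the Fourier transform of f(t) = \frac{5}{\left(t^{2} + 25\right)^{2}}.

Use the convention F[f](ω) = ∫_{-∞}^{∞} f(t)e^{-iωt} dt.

F(ω) = \frac{\pi \left(5 \left|{\omega}\right| + 1\right) e^{- 5 \left|{\omega}\right|}}{50}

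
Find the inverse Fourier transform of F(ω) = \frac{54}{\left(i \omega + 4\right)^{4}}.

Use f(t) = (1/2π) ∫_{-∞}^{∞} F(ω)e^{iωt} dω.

f(t) = 9 t^{3} e^{- 4 t} u\left(t\right)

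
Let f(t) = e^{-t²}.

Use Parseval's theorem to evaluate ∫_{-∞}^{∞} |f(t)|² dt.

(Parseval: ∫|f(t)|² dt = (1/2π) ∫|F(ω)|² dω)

∫|f(t)|² dt = \frac{\sqrt{2} \sqrt{\pi}}{2}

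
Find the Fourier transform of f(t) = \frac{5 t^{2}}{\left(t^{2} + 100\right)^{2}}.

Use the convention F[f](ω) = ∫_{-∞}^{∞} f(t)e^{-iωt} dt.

F(ω) = \frac{\pi \left(1 - 10 \left|{\omega}\right|\right) e^{- 10 \left|{\omega}\right|}}{4}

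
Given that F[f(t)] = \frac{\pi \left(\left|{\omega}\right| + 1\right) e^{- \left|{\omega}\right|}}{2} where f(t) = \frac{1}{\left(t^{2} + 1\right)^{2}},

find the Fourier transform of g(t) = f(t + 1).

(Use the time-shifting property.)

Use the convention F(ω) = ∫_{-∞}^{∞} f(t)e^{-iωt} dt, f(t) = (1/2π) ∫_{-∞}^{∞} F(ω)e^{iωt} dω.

F[g](ω) = \frac{\pi \left(\left|{\omega}\right| + 1\right) e^{i \omega - \left|{\omega}\right|}}{2}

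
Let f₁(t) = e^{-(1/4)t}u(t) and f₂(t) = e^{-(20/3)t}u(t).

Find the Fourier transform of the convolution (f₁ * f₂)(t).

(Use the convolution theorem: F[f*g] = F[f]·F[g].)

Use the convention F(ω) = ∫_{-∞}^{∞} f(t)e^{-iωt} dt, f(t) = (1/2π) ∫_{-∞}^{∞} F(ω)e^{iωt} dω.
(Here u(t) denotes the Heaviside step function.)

F[f₁*f₂](ω) = \frac{12}{- 12 \omega^{2} + 83 i \omega + 20}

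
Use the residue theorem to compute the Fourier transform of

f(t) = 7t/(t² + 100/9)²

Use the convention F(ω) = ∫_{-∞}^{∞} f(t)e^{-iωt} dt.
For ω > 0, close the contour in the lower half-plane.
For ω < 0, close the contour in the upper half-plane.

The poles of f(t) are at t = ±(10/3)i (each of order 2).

Let g(z) = f(z)e^{-iωz}; for large |z| the factor e^{-iωz} decays in the lower half-plane when ω > 0 and in the upper half-plane when ω < 0.

Case ω > 0 (lower half-plane, clockwise contour ⇒ F(ω) = -2πi·ΣRes):
  Res_{z = - \frac{10 i}{3}} g(z) = \frac{21 \omega e^{- \frac{10 \omega}{3}}}{40} (pole of order 2)
  F(ω) = -2πi·ΣRes = - \frac{21 i \pi \omega e^{- \frac{10 \omega}{3}}}{20}

Case ω < 0 (upper half-plane, counterclockwise contour ⇒ F(ω) = +2πi·ΣRes):
  Res_{z = \frac{10 i}{3}} g(z) = - \frac{21 \omega e^{\frac{10 \omega}{3}}}{40} (pole of order 2)
  F(ω) = 2πi·ΣRes = - \frac{21 i \pi \omega e^{\frac{10 \omega}{3}}}{20}

Both cases combine into a single formula in |ω|:

F(ω) = - \frac{21 i \pi \omega e^{- \frac{10 \left|{\omega}\right|}{3}}}{20}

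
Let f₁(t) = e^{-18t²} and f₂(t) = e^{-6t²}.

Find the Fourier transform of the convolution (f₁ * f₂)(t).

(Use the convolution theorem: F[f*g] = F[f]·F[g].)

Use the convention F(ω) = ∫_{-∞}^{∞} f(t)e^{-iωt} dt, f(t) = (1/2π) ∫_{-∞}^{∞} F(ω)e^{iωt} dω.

F[f₁*f₂](ω) = \frac{\sqrt{3} \pi e^{- \frac{\omega^{2}}{18}}}{18}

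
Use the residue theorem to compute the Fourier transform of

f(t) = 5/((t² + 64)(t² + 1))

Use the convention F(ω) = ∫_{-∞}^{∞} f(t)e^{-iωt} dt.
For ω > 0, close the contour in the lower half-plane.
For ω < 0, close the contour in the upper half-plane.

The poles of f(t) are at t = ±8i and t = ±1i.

Let g(z) = f(z)e^{-iωz}; for large |z| the factor e^{-iωz} decays in the lower half-plane when ω > 0 and in the upper half-plane when ω < 0.

Case ω > 0 (lower half-plane, clockwise contour ⇒ F(ω) = -2πi·ΣRes):
  Res_{z = - 8 i} g(z) = - \frac{5 i e^{- 8 \omega}}{1008}
  Res_{z = - i} g(z) = \frac{5 i e^{- \omega}}{126}
  F(ω) = -2πi·ΣRes = \frac{5 \pi \left(8 e^{7 \omega} - 1\right) e^{- 8 \omega}}{504}

Case ω < 0 (upper half-plane, counterclockwise contour ⇒ F(ω) = +2πi·ΣRes):
  Res_{z = 8 i} g(z) = \frac{5 i e^{8 \omega}}{1008}
  Res_{z = i} g(z) = - \frac{5 i e^{\omega}}{126}
  F(ω) = 2πi·ΣRes = \frac{5 \pi \left(8 - e^{7 \omega}\right) e^{\omega}}{504}

Both cases combine into a single formula in |ω|:

F(ω) = \frac{5 \pi \left(8 e^{7 \left|{\omega}\right|} - 1\right) e^{- 8 \left|{\omega}\right|}}{504}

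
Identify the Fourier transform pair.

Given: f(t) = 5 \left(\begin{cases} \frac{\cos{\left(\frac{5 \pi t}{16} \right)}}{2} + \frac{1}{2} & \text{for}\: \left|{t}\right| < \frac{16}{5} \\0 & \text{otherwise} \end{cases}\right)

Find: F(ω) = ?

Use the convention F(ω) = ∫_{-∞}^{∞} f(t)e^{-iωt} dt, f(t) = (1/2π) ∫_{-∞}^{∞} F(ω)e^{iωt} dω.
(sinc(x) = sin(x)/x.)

F(ω) = - \frac{400 \pi^{2} \operatorname{sinc}{\left(\frac{16 \omega}{5} \right)}}{256 \omega^{2} - 25 \pi^{2}}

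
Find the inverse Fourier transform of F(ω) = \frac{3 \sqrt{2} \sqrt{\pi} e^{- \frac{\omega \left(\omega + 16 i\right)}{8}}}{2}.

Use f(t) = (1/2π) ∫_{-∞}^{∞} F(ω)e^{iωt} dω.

f(t) = 3 e^{- 2 \left(t - 2\right)^{2}}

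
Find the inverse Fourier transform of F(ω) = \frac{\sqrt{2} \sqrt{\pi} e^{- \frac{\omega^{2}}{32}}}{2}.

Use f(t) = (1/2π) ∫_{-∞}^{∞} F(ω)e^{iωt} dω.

f(t) = 2 e^{- 8 t^{2}}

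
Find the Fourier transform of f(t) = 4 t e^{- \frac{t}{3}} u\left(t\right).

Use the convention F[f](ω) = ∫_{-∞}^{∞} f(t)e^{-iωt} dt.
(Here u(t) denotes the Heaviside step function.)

F(ω) = \frac{36}{\left(3 i \omega + 1\right)^{2}}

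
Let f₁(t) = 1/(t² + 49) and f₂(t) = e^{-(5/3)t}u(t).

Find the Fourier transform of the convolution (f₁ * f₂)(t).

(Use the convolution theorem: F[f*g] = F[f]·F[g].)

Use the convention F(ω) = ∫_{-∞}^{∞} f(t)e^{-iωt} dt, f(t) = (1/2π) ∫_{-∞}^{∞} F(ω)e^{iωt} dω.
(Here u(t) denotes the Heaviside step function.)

F[f₁*f₂](ω) = \frac{3 \pi e^{- 7 \left|{\omega}\right|}}{7 \left(3 i \omega + 5\right)}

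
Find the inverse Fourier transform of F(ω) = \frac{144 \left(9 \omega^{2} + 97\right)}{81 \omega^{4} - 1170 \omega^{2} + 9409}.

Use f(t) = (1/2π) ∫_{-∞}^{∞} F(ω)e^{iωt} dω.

f(t) = 6 e^{- \frac{4 \left|{t}\right|}{3}} \cos{\left(3 \left|{t}\right| \right)}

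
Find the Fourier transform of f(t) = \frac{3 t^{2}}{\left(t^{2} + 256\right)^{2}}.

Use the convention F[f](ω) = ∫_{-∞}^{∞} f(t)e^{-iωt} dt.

F(ω) = \frac{3 \pi \left(1 - 16 \left|{\omega}\right|\right) e^{- 16 \left|{\omega}\right|}}{32}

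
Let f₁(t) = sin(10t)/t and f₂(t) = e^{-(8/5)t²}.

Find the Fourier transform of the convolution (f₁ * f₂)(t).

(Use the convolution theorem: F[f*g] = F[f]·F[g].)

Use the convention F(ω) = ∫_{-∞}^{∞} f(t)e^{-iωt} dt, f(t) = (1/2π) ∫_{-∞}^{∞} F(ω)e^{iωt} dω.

F[f₁*f₂](ω) = \begin{cases} \frac{\sqrt{10} \pi^{\frac{3}{2}} e^{- \frac{5 \omega^{2}}{32}}}{4} & \text{for}\: \omega > -10 \wedge \omega < 10 \\0 & \text{otherwise} \end{cases}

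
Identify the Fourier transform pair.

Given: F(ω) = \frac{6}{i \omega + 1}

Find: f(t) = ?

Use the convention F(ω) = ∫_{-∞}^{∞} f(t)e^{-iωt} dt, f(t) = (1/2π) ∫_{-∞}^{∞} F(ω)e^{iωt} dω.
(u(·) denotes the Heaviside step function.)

f(t) = 6 e^{- t} u\left(t\right)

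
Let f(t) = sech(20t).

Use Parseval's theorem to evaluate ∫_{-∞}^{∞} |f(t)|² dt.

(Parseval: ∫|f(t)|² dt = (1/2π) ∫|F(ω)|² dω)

∫|f(t)|² dt = \frac{1}{10}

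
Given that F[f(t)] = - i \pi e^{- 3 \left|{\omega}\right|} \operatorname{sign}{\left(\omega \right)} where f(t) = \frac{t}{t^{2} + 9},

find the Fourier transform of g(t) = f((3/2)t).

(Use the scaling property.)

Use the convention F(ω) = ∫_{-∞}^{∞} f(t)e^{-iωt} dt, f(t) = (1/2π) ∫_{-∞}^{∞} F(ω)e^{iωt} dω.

F[g](ω) = - \frac{2 i \pi e^{- 2 \left|{\omega}\right|} \operatorname{sign}{\left(\omega \right)}}{3}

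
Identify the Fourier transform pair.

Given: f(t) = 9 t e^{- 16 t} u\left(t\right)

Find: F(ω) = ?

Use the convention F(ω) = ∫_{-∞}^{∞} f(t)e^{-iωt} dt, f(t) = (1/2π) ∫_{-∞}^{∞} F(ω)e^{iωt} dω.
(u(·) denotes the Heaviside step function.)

F(ω) = \frac{9}{\left(i \omega + 16\right)^{2}}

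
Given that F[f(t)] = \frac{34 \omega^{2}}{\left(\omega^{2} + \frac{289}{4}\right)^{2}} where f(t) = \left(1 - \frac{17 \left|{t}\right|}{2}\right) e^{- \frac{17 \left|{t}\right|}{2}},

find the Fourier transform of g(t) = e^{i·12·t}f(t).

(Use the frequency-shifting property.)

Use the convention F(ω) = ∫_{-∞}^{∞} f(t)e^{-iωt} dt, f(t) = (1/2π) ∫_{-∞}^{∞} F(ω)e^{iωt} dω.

F[g](ω) = \frac{544 \left(\omega - 12\right)^{2}}{\left(4 \left(\omega - 12\right)^{2} + 289\right)^{2}}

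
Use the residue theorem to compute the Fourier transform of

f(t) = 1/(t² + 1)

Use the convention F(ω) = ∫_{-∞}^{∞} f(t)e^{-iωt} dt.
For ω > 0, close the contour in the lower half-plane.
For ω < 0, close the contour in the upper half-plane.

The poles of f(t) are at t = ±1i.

Let g(z) = f(z)e^{-iωz}; for large |z| the factor e^{-iωz} decays in the lower half-plane when ω > 0 and in the upper half-plane when ω < 0.

Case ω > 0 (lower half-plane, clockwise contour ⇒ F(ω) = -2πi·ΣRes):
  Res_{z = - i} g(z) = \frac{i e^{- \omega}}{2}
  F(ω) = -2πi·ΣRes = \pi e^{- \omega}

Case ω < 0 (upper half-plane, counterclockwise contour ⇒ F(ω) = +2πi·ΣRes):
  Res_{z = i} g(z) = - \frac{i e^{\omega}}{2}
  F(ω) = 2πi·ΣRes = \pi e^{\omega}

Both cases combine into a single formula in |ω|:

F(ω) = \pi e^{- \left|{\omega}\right|}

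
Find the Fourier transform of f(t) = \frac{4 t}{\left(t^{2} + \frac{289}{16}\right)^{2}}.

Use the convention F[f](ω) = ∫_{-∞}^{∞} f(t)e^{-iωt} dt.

F(ω) = - \frac{8 i \pi \omega e^{- \frac{17 \left|{\omega}\right|}{4}}}{17}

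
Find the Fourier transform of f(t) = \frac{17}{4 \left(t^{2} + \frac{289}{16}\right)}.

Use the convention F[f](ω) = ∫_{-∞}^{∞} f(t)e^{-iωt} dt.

F(ω) = \pi e^{- \frac{17 \left|{\omega}\right|}{4}}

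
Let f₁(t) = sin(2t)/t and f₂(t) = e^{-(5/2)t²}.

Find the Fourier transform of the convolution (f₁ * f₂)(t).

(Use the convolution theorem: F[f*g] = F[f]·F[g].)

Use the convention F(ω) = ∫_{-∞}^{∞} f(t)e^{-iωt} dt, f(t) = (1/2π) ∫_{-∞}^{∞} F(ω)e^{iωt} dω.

F[f₁*f₂](ω) = \begin{cases} \frac{\sqrt{10} \pi^{\frac{3}{2}} e^{- \frac{\omega^{2}}{10}}}{5} & \text{for}\: \omega > -2 \wedge \omega < 2 \\0 & \text{otherwise} \end{cases}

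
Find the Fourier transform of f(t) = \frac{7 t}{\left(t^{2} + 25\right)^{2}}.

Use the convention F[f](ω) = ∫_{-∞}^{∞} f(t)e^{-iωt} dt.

F(ω) = - \frac{7 i \pi \omega e^{- 5 \left|{\omega}\right|}}{10}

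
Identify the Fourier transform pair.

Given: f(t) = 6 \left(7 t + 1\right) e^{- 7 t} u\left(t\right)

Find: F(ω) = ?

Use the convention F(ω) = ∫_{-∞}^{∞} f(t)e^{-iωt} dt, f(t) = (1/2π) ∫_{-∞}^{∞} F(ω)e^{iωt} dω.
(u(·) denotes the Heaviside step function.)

F(ω) = \frac{6 \left(- i \omega - 14\right)}{\omega^{2} - 14 i \omega - 49}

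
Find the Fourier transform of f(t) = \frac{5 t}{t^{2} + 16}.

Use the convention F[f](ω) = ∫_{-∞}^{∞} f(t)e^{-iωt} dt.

F(ω) = - 5 i \pi e^{- 4 \left|{\omega}\right|} \operatorname{sign}{\left(\omega \right)}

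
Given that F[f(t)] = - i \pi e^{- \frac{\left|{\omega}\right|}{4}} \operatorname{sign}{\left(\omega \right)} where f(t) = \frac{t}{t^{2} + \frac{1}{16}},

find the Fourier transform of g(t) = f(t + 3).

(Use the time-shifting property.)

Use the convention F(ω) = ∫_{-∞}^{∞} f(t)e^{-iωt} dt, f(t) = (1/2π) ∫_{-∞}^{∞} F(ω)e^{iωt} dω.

F[g](ω) = - i \pi e^{3 i \omega} e^{- \frac{\left|{\omega}\right|}{4}} \operatorname{sign}{\left(\omega \right)}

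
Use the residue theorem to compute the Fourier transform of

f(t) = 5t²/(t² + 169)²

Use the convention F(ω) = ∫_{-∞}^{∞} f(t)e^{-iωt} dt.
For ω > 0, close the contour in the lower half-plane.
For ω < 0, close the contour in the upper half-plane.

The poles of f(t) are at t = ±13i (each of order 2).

Let g(z) = f(z)e^{-iωz}; for large |z| the factor e^{-iωz} decays in the lower half-plane when ω > 0 and in the upper half-plane when ω < 0.

Case ω > 0 (lower half-plane, clockwise contour ⇒ F(ω) = -2πi·ΣRes):
  Res_{z = - 13 i} g(z) = \frac{5 i \left(1 - 13 \omega\right) e^{- 13 \omega}}{52} (pole of order 2)
  F(ω) = -2πi·ΣRes = \frac{5 \pi \left(1 - 13 \omega\right) e^{- 13 \omega}}{26}

Case ω < 0 (upper half-plane, counterclockwise contour ⇒ F(ω) = +2πi·ΣRes):
  Res_{z = 13 i} g(z) = \frac{5 i \left(- 13 \omega - 1\right) e^{13 \omega}}{52} (pole of order 2)
  F(ω) = 2πi·ΣRes = \frac{5 \pi \left(13 \omega + 1\right) e^{13 \omega}}{26}

Both cases combine into a single formula in |ω|:

F(ω) = \frac{5 \pi \left(1 - 13 \left|{\omega}\right|\right) e^{- 13 \left|{\omega}\right|}}{26}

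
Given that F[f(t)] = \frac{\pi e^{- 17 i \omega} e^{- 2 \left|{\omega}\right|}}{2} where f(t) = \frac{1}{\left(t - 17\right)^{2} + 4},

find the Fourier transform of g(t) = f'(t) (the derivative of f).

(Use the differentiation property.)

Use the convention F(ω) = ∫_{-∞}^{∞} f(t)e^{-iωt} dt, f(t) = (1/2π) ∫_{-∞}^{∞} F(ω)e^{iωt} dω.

F[g](ω) = \frac{i \pi \omega e^{- 17 i \omega - 2 \left|{\omega}\right|}}{2}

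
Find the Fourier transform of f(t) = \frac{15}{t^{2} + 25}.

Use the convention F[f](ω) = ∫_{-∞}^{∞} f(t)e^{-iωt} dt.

F(ω) = 3 \pi e^{- 5 \left|{\omega}\right|}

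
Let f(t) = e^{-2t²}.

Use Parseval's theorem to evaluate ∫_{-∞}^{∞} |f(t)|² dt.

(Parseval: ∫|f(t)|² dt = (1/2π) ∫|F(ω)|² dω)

∫|f(t)|² dt = \frac{\sqrt{\pi}}{2}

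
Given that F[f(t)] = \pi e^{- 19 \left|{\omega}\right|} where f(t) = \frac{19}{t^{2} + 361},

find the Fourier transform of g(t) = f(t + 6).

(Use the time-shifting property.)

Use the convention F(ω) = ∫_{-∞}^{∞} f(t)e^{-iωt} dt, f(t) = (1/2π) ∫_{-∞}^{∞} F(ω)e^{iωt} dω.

F[g](ω) = \pi e^{6 i \omega - 19 \left|{\omega}\right|}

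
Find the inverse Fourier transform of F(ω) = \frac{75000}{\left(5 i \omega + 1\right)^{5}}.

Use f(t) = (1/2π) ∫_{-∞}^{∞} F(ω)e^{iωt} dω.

f(t) = t^{4} e^{- \frac{t}{5}} u\left(t\right)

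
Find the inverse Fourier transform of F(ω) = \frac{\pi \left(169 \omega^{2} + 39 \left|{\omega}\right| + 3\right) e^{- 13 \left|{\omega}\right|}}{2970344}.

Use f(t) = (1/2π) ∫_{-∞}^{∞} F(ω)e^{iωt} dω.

f(t) = \frac{1}{\left(t^{2} + 169\right)^{3}}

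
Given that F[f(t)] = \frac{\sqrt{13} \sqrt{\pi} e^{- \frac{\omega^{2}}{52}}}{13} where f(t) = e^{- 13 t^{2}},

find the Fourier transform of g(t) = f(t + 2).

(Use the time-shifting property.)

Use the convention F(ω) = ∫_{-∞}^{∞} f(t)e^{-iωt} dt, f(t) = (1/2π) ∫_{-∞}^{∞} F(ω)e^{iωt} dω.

F[g](ω) = \frac{\sqrt{13} \sqrt{\pi} e^{\frac{\omega \left(- \omega + 104 i\right)}{52}}}{13}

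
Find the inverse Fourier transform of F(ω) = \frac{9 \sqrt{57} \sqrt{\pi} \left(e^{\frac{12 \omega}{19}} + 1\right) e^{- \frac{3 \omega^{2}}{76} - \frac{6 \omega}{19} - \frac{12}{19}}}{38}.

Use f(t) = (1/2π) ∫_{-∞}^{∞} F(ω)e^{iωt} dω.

f(t) = 9 e^{- \frac{19 t^{2}}{3}} \cos{\left(4 t \right)}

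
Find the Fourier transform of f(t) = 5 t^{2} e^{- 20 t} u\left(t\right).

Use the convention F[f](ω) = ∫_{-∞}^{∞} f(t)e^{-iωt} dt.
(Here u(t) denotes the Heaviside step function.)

F(ω) = \frac{10}{\left(i \omega + 20\right)^{3}}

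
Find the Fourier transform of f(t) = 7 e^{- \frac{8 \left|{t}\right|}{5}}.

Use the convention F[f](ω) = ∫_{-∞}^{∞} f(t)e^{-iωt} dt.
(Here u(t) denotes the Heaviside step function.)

F(ω) = \frac{560}{25 \omega^{2} + 64}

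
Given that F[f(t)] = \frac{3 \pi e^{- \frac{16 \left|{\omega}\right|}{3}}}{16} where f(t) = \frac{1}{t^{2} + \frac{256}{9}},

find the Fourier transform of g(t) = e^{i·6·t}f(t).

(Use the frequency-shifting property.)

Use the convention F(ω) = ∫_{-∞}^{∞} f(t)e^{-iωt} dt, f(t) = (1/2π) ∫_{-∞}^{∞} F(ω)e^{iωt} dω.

F[g](ω) = \frac{3 \pi e^{- \frac{16 \left|{\omega - 6}\right|}{3}}}{16}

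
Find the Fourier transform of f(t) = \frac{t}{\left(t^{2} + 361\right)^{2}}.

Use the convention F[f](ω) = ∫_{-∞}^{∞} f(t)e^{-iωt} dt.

F(ω) = - \frac{i \pi \omega e^{- 19 \left|{\omega}\right|}}{38}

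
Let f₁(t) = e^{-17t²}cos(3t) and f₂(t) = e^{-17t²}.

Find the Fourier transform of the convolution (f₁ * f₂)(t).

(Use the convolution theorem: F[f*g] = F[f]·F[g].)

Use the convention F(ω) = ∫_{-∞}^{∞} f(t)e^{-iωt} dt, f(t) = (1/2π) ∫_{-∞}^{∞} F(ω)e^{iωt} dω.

F[f₁*f₂](ω) = \frac{\pi \left(e^{\frac{3 \omega}{17}} + 1\right) e^{- \frac{\omega^{2}}{34} - \frac{3 \omega}{34} - \frac{9}{68}}}{34}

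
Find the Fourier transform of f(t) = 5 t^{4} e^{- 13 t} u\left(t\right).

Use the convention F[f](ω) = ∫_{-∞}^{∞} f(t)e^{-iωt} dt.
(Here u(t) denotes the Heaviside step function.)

F(ω) = \frac{120}{\left(i \omega + 13\right)^{5}}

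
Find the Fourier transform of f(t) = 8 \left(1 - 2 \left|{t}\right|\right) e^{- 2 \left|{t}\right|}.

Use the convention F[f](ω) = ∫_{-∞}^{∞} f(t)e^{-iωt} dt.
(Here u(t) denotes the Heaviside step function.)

F(ω) = \frac{64 \omega^{2}}{\left(\omega^{2} + 4\right)^{2}}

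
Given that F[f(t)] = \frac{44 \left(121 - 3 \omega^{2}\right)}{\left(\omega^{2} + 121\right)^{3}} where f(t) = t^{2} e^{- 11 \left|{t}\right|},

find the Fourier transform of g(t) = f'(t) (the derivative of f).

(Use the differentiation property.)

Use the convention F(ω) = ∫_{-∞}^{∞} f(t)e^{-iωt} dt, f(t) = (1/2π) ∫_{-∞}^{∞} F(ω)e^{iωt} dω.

F[g](ω) = - \frac{44 i \omega \left(3 \omega^{2} - 121\right)}{\left(\omega^{2} + 121\right)^{3}}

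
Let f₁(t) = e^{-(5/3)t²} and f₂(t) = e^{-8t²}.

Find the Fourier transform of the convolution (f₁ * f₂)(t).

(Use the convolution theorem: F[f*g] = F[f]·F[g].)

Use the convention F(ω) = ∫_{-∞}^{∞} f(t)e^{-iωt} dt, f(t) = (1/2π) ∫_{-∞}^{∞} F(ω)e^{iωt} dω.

F[f₁*f₂](ω) = \frac{\sqrt{30} \pi e^{- \frac{29 \omega^{2}}{160}}}{20}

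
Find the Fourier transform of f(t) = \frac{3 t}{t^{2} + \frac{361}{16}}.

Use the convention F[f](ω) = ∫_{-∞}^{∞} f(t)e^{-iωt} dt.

F(ω) = - 3 i \pi e^{- \frac{19 \left|{\omega}\right|}{4}} \operatorname{sign}{\left(\omega \right)}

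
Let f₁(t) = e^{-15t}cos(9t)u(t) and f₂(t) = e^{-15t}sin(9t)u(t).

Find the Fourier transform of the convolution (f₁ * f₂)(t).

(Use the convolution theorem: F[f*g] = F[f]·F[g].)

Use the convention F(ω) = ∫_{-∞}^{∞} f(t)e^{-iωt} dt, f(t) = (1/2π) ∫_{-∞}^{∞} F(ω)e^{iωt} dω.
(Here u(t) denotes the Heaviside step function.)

F[f₁*f₂](ω) = \frac{9 \left(i \omega + 15\right)}{\left(\left(i \omega + 15\right)^{2} + 81\right)^{2}}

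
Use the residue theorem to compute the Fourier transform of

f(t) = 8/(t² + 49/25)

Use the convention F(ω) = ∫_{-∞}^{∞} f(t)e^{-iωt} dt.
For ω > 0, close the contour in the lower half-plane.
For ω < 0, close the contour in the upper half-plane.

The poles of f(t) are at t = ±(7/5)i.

Let g(z) = f(z)e^{-iωz}; for large |z| the factor e^{-iωz} decays in the lower half-plane when ω > 0 and in the upper half-plane when ω < 0.

Case ω > 0 (lower half-plane, clockwise contour ⇒ F(ω) = -2πi·ΣRes):
  Res_{z = - \frac{7 i}{5}} g(z) = \frac{20 i e^{- \frac{7 \omega}{5}}}{7}
  F(ω) = -2πi·ΣRes = \frac{40 \pi e^{- \frac{7 \omega}{5}}}{7}

Case ω < 0 (upper half-plane, counterclockwise contour ⇒ F(ω) = +2πi·ΣRes):
  Res_{z = \frac{7 i}{5}} g(z) = - \frac{20 i e^{\frac{7 \omega}{5}}}{7}
  F(ω) = 2πi·ΣRes = \frac{40 \pi e^{\frac{7 \omega}{5}}}{7}

Both cases combine into a single formula in |ω|:

F(ω) = \frac{40 \pi e^{- \frac{7 \left|{\omega}\right|}{5}}}{7}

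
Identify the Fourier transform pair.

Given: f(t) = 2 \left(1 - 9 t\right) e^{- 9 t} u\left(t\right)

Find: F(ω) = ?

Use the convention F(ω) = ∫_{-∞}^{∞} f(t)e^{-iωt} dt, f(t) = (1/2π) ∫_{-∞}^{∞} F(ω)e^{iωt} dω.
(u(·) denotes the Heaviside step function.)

F(ω) = \frac{2 i \omega}{- \omega^{2} + 18 i \omega + 81}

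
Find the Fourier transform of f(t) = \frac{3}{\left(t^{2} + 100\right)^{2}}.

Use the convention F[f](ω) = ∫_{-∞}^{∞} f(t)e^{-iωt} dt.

F(ω) = \frac{3 \pi \left(10 \left|{\omega}\right| + 1\right) e^{- 10 \left|{\omega}\right|}}{2000}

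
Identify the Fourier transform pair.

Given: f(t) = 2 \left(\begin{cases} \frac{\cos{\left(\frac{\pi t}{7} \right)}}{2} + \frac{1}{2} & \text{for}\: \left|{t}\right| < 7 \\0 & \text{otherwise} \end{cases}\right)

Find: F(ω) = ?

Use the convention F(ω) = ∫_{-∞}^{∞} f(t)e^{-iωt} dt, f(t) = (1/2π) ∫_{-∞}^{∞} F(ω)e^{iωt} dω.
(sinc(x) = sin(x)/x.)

F(ω) = - \frac{14 \pi^{2} \operatorname{sinc}{\left(7 \omega \right)}}{49 \omega^{2} - \pi^{2}}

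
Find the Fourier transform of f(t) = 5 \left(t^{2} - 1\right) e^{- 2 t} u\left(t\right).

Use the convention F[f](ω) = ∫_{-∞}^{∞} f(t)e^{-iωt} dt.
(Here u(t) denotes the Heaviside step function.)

F(ω) = \frac{5 \left(2 i \omega - \left(i \omega + 2\right)^{3} + 4\right)}{\left(i \omega + 2\right)^{4}}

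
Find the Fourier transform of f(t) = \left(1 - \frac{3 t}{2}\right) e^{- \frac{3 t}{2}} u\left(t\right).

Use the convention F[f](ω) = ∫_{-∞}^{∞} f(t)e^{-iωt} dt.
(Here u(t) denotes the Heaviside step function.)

F(ω) = \frac{4 i \omega}{- 4 \omega^{2} + 12 i \omega + 9}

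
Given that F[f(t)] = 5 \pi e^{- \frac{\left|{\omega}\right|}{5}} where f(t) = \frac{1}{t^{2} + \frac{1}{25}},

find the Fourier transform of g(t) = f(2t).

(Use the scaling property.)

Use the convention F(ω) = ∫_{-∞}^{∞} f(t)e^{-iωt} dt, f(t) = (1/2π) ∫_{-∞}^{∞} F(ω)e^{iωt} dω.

F[g](ω) = \frac{5 \pi e^{- \frac{\left|{\omega}\right|}{10}}}{2}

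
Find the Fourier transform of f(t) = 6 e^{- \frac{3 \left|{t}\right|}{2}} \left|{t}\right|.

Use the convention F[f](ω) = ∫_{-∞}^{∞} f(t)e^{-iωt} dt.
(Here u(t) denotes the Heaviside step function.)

F(ω) = \frac{48 \left(9 - 4 \omega^{2}\right)}{\left(4 \omega^{2} + 9\right)^{2}}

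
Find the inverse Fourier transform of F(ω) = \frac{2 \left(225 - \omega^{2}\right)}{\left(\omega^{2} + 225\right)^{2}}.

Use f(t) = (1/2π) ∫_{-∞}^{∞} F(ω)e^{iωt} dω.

f(t) = e^{- 15 \left|{t}\right|} \left|{t}\right|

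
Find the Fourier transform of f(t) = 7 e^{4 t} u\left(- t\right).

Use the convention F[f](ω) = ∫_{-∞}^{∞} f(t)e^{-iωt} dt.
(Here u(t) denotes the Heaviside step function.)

F(ω) = - \frac{7}{i \omega - 4}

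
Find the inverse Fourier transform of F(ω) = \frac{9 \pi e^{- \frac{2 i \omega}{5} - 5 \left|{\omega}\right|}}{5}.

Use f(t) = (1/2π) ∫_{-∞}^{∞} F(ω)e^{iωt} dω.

f(t) = \frac{9}{\left(t - \frac{2}{5}\right)^{2} + 25}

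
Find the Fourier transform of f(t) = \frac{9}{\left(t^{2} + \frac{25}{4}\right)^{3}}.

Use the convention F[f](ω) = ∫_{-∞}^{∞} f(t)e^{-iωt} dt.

F(ω) = \frac{9 \pi \left(25 \omega^{2} + 30 \left|{\omega}\right| + 12\right) e^{- \frac{5 \left|{\omega}\right|}{2}}}{3125}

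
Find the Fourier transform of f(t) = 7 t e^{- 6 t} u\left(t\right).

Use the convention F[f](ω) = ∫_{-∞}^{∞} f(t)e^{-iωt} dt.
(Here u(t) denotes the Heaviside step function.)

F(ω) = \frac{7}{\left(i \omega + 6\right)^{2}}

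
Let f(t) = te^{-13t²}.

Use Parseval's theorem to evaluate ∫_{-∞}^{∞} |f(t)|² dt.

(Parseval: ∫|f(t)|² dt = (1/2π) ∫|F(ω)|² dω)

∫|f(t)|² dt = \frac{\sqrt{26} \sqrt{\pi}}{1352}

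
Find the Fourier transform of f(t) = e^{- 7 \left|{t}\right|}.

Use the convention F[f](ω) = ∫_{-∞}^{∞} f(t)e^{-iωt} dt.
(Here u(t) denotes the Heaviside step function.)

F(ω) = \frac{14}{\omega^{2} + 49}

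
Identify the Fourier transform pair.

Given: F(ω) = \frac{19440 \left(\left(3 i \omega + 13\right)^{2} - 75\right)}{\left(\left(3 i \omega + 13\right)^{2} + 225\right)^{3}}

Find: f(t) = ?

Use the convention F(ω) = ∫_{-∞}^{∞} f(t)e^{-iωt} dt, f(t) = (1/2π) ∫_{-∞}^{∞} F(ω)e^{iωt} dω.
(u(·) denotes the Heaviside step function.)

f(t) = 8 t^{2} e^{- \frac{13 t}{3}} \sin{\left(5 t \right)} u\left(t\right)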